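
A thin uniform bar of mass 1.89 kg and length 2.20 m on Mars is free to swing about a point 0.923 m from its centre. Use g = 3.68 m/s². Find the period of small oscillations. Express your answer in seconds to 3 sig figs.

3.82 s

For a physical pendulum T = 2π√(I/(mgd)), with d = 0.9230 m from pivot to centre of mass.
I_cm = mL²/12 = 1.89 × 2.20²/12 = 0.7623 kg·m²; I = I_cm + md² = 0.7623 + 1.89 × 0.9230² = 2.372 kg·m².
T = 2π√(2.372/(1.89 × 3.68 × 0.9230)) = 3.82 s.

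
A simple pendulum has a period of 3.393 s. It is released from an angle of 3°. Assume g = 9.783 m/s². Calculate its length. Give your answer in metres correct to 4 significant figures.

From T = 2π√(L/g), L = gT²/(4π²) = 9.783 × 3.3930²/(4π²) = 2.853 m.

2.853 m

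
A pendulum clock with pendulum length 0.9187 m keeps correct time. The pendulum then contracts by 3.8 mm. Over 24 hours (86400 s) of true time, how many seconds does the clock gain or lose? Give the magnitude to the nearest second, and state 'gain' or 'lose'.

gain 179 s

T ∝ √L, so T'/T = √(0.91490/0.9187) = 0.997930.
In 86400 s of true time the clock registers 86400/0.997930 = 86579.2 s, so it gains 179 s.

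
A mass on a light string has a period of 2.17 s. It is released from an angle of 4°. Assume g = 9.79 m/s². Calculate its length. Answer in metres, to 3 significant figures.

From T = 2π√(L/g), L = gT²/(4π²) = 9.79 × 2.170²/(4π²) = 1.17 m.

1.17 m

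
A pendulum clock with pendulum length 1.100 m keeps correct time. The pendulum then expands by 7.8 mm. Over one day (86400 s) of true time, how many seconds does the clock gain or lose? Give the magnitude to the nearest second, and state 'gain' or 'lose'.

lose 305 s

T ∝ √L, so T'/T = √(1.10780/1.100) = 1.00354.
In 86400 s of true time the clock registers 86400/1.00354 = 86095.3 s, so it loses 305 s.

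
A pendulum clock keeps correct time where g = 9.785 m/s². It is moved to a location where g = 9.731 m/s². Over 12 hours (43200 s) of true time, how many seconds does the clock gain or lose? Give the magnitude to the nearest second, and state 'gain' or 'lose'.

The clock's period scales as T ∝ 1/√g, so T'/T = √(9.785/9.731) = 1.00277.
In 43200 s of true time the clock registers 43200/1.00277 = 43080.6 s, so it loses 119 s.

lose 119 s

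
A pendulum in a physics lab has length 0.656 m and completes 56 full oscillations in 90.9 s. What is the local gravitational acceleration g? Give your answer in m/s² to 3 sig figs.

9.83 m/s²

T = 90.9/56 = 1.623 s.
From T = 2π√(L/g), g = 4π²L/T² = 4π² × 0.656/1.623² = 9.83 m/s².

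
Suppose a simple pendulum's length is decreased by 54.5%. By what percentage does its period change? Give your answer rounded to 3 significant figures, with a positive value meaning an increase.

T ∝ √L, so T'/T = √(0.4550) = 0.6745.
Percentage change in T = (0.6745 − 1) × 100% = -32.5%.

-32.5%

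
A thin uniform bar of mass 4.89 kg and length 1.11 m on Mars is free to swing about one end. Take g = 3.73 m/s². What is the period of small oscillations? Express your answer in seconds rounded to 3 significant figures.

For a physical pendulum T = 2π√(I/(mgd)), with d = 0.5550 m from pivot to centre of mass.
I_cm = mL²/12 = 4.89 × 1.11²/12 = 0.5021 kg·m²; I = I_cm + md² = 0.5021 + 4.89 × 0.5550² = 2.008 kg·m².
T = 2π√(2.008/(4.89 × 3.73 × 0.5550)) = 2.80 s.

2.80 s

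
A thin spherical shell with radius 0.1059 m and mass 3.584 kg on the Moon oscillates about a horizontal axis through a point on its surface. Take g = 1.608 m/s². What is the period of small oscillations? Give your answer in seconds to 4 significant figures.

I_cm = (2/3)mr² = 0.026796 kg·m². The pivot is at distance d = 0.1059 m from the centre of mass.
By the parallel-axis theorem, I = I_cm + md² = 0.026796 + 0.040194 = 0.066990 kg·m².
T = 2π√(I/(mgd)) = 2π√(0.066990/(3.584 × 1.608 × 0.1059)) = 2.082 s.

2.082 s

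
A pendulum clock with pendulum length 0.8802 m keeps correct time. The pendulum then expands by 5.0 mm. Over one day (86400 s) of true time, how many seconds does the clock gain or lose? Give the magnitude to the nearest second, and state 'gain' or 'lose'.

T ∝ √L, so T'/T = √(0.88520/0.8802) = 1.00284.
In 86400 s of true time the clock registers 86400/1.00284 = 86155.6 s, so it loses 244 s.

lose 244 s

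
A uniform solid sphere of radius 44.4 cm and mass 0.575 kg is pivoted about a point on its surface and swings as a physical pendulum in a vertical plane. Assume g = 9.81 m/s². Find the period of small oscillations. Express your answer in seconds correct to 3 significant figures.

I_cm = (2/5)mr² = 0.04534 kg·m². The pivot is at distance d = 0.444 m from the centre of mass.
By the parallel-axis theorem, I = I_cm + md² = 0.04534 + 0.1134 = 0.1587 kg·m².
T = 2π√(I/(mgd)) = 2π√(0.1587/(0.575 × 9.81 × 0.444)) = 1.58 s.

1.58 s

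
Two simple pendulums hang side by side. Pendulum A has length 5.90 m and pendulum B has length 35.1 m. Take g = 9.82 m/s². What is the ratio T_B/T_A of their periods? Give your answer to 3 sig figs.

2.44

T ∝ √L, so T_B/T_A = √(L_B/L_A) = √(35.1/5.90) = 2.44.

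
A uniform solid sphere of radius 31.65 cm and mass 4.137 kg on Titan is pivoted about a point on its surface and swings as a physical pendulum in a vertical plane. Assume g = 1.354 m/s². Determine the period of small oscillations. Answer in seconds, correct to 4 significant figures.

3.594 s

I_cm = (2/5)mr² = 0.16577 kg·m². The pivot is at distance d = 0.3165 m from the centre of mass.
By the parallel-axis theorem, I = I_cm + md² = 0.16577 + 0.41441 = 0.58018 kg·m².
T = 2π√(I/(mgd)) = 2π√(0.58018/(4.137 × 1.354 × 0.3165)) = 3.594 s.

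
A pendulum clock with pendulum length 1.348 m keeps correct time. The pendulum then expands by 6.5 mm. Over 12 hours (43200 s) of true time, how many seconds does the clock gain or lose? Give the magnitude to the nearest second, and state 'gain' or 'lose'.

lose 104 s

T ∝ √L, so T'/T = √(1.35450/1.348) = 1.00241.
In 43200 s of true time the clock registers 43200/1.00241 = 43096.2 s, so it loses 104 s.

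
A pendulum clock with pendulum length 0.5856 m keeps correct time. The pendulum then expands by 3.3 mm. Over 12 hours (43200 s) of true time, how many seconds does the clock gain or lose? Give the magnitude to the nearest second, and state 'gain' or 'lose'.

T ∝ √L, so T'/T = √(0.58890/0.5856) = 1.00281.
In 43200 s of true time the clock registers 43200/1.00281 = 43078.8 s, so it loses 121 s.

lose 121 s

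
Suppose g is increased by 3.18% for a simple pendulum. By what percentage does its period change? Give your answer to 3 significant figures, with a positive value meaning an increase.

T ∝ 1/√g, so T'/T = 1/√(1.032) = 0.9845.
Percentage change in T = (0.9845 − 1) × 100% = -1.55%.

-1.55%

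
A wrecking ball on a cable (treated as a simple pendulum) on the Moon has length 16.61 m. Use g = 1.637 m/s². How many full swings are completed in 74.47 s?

3

T = 2π√(L/g) = 2π√(16.61/1.637) = 20.014 s.
Number of complete oscillations = ⌊74.47/20.014⌋ = ⌊3.7208⌋ = 3.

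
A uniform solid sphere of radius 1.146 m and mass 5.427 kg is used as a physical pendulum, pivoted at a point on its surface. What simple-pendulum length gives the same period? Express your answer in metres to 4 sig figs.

The equivalent simple-pendulum length is L_eq = I/(md), where I is about the pivot and d = 1.1460 m.
I_cm = (2/5)mR² = 2.8509 kg·m², so I = I_cm + md² = 2.8509 + 7.1274 = 9.9783 kg·m².
L_eq = 9.9783/(5.427 × 1.1460) = 1.604 m.

1.604 m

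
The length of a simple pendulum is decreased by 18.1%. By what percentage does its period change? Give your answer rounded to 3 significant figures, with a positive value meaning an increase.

-9.50%

T ∝ √L, so T'/T = √(0.8190) = 0.9050.
Percentage change in T = (0.9050 − 1) × 100% = -9.50%.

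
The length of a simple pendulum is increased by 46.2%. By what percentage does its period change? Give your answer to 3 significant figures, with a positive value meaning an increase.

T ∝ √L, so T'/T = √(1.462) = 1.209.
Percentage change in T = (1.209 − 1) × 100% = 20.9%.

20.9%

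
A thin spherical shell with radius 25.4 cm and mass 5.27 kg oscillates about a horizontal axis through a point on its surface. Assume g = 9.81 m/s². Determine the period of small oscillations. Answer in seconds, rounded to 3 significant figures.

1.31 s

I_cm = (2/3)mr² = 0.2267 kg·m². The pivot is at distance d = 0.254 m from the centre of mass.
By the parallel-axis theorem, I = I_cm + md² = 0.2267 + 0.3400 = 0.5667 kg·m².
T = 2π√(I/(mgd)) = 2π√(0.5667/(5.27 × 9.81 × 0.254)) = 1.31 s.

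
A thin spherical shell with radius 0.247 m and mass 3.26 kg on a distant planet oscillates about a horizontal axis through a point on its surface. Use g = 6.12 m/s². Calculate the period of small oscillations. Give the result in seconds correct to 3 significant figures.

1.63 s

I_cm = (2/3)mr² = 0.1326 kg·m². The pivot is at distance d = 0.247 m from the centre of mass.
By the parallel-axis theorem, I = I_cm + md² = 0.1326 + 0.1989 = 0.3315 kg·m².
T = 2π√(I/(mgd)) = 2π√(0.3315/(3.26 × 6.12 × 0.247)) = 1.63 s.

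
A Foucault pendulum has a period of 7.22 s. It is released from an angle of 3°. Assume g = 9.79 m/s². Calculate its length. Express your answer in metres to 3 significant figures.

From T = 2π√(L/g), L = gT²/(4π²) = 9.79 × 7.220²/(4π²) = 12.9 m.

12.9 m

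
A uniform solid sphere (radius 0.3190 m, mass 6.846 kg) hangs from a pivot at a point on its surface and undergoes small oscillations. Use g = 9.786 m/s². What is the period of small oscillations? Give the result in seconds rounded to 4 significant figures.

I_cm = (2/5)mr² = 0.27866 kg·m². The pivot is at distance d = 0.3190 m from the centre of mass.
By the parallel-axis theorem, I = I_cm + md² = 0.27866 + 0.69666 = 0.97532 kg·m².
T = 2π√(I/(mgd)) = 2π√(0.97532/(6.846 × 9.786 × 0.3190)) = 1.342 s.

1.342 s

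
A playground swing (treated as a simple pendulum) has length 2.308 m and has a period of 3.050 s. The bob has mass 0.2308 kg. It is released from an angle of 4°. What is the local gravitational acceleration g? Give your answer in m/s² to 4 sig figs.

9.795 m/s²

From T = 2π√(L/g), g = 4π²L/T² = 4π² × 2.308/3.0500² = 9.795 m/s².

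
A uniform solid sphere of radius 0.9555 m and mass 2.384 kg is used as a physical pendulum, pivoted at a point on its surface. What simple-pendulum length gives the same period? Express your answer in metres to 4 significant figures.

1.338 m

The equivalent simple-pendulum length is L_eq = I/(md), where I is about the pivot and d = 0.95550 m.
I_cm = (2/5)mR² = 0.87062 kg·m², so I = I_cm + md² = 0.87062 + 2.1765 = 3.0472 kg·m².
L_eq = 3.0472/(2.384 × 0.95550) = 1.338 m.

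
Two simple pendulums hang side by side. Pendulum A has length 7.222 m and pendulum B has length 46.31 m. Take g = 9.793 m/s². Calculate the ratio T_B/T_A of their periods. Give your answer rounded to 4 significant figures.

2.532

T ∝ √L, so T_B/T_A = √(L_B/L_A) = √(46.31/7.222) = 2.532.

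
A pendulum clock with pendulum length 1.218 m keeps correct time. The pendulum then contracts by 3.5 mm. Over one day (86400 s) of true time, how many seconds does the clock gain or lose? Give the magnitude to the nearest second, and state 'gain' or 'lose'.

gain 124 s

T ∝ √L, so T'/T = √(1.21450/1.218) = 0.998562.
In 86400 s of true time the clock registers 86400/0.998562 = 86524.4 s, so it gains 124 s.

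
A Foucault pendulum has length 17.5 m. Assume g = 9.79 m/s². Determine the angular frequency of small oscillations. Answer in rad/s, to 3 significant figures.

0.748 rad/s

ω = √(g/L) = √(9.79/17.5) = 0.748 rad/s.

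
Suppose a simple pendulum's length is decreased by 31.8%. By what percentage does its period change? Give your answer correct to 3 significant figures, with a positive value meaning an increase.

T ∝ √L, so T'/T = √(0.6820) = 0.8258.
Percentage change in T = (0.8258 − 1) × 100% = -17.4%.

-17.4%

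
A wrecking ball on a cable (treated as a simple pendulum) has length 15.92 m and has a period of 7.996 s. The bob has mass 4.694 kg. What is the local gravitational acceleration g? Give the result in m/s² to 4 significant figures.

9.830 m/s²

From T = 2π√(L/g), g = 4π²L/T² = 4π² × 15.92/7.9960² = 9.830 m/s².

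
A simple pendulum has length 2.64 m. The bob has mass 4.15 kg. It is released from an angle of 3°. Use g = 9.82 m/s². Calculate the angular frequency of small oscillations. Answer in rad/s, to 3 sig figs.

ω = √(g/L) = √(9.82/2.64) = 1.93 rad/s.

1.93 rad/s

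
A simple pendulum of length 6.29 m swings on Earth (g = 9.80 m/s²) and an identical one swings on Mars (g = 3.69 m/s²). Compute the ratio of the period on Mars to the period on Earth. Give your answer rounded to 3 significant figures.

T ∝ 1/√g, so T₂/T₁ = √(g₁/g₂) = √(9.80/3.69) = 1.63.

1.63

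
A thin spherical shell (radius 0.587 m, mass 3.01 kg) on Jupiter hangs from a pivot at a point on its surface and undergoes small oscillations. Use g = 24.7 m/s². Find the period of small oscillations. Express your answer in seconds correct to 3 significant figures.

1.25 s

I_cm = (2/3)mr² = 0.6914 kg·m². The pivot is at distance d = 0.587 m from the centre of mass.
By the parallel-axis theorem, I = I_cm + md² = 0.6914 + 1.037 = 1.729 kg·m².
T = 2π√(I/(mgd)) = 2π√(1.729/(3.01 × 24.7 × 0.587)) = 1.25 s.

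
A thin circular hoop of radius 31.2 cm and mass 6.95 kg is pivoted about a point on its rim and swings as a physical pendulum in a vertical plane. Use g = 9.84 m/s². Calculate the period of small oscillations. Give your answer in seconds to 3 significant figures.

I_cm = mr² = 0.6765 kg·m². The pivot is at distance d = 0.312 m from the centre of mass.
By the parallel-axis theorem, I = I_cm + md² = 0.6765 + 0.6765 = 1.353 kg·m².
T = 2π√(I/(mgd)) = 2π√(1.353/(6.95 × 9.84 × 0.312)) = 1.58 s.

1.58 s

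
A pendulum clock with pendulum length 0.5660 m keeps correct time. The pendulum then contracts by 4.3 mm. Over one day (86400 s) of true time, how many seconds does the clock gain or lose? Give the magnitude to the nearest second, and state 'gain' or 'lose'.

gain 330 s

T ∝ √L, so T'/T = √(0.56170/0.5660) = 0.996194.
In 86400 s of true time the clock registers 86400/0.996194 = 86730.1 s, so it gains 330 s.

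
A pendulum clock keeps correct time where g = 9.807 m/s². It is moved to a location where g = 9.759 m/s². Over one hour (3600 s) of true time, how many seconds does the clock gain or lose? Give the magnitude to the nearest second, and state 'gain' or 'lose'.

The clock's period scales as T ∝ 1/√g, so T'/T = √(9.807/9.759) = 1.00246.
In 3600 s of true time the clock registers 3600/1.00246 = 3591.2 s, so it loses 9 s.

lose 9 s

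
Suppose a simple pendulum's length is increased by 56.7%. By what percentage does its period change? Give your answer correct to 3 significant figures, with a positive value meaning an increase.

T ∝ √L, so T'/T = √(1.567) = 1.252.
Percentage change in T = (1.252 − 1) × 100% = 25.2%.

25.2%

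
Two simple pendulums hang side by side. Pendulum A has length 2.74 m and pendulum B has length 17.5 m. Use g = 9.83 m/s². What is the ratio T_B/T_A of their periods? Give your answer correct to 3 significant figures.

2.53

T ∝ √L, so T_B/T_A = √(L_B/L_A) = √(17.5/2.74) = 2.53.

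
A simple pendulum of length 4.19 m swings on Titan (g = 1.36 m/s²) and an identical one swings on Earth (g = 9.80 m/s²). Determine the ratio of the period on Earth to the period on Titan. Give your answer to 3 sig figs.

0.373

T ∝ 1/√g, so T₂/T₁ = √(g₁/g₂) = √(1.36/9.80) = 0.373.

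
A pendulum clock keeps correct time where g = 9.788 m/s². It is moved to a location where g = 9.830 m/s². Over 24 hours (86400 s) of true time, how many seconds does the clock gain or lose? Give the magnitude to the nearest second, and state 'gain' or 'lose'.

The clock's period scales as T ∝ 1/√g, so T'/T = √(9.788/9.830) = 0.997861.
In 86400 s of true time the clock registers 86400/0.997861 = 86585.2 s, so it gains 185 s.

gain 185 s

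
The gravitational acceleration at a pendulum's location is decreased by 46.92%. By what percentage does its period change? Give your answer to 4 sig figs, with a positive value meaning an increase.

37.26%

T ∝ 1/√g, so T'/T = 1/√(0.53080) = 1.3726.
Percentage change in T = (1.3726 − 1) × 100% = 37.26%.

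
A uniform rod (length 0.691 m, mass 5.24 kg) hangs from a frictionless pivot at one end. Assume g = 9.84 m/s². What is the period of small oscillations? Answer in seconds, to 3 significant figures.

1.36 s

For a physical pendulum T = 2π√(I/(mgd)), with d = 0.3455 m from pivot to centre of mass.
I_cm = mL²/12 = 5.24 × 0.691²/12 = 0.2085 kg·m²; I = I_cm + md² = 0.2085 + 5.24 × 0.3455² = 0.8340 kg·m².
T = 2π√(0.8340/(5.24 × 9.84 × 0.3455)) = 1.36 s.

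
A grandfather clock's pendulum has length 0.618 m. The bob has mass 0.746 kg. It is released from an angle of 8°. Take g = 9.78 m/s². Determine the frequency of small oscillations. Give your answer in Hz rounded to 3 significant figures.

0.633 Hz

T = 2π√(L/g) = 2π√(0.618/9.78) = 1.579 s, so f = 1/T = 0.633 Hz.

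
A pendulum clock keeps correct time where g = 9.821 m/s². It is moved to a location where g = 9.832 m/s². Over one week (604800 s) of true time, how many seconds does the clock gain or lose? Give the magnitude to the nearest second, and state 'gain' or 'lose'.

The clock's period scales as T ∝ 1/√g, so T'/T = √(9.821/9.832) = 0.999440.
In 604800 s of true time the clock registers 604800/0.999440 = 605138.6 s, so it gains 339 s.

gain 339 s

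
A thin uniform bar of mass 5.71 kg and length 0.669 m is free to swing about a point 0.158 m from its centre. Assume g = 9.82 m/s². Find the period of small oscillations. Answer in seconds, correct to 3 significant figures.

For a physical pendulum T = 2π√(I/(mgd)), with d = 0.1580 m from pivot to centre of mass.
I_cm = mL²/12 = 5.71 × 0.669²/12 = 0.2130 kg·m²; I = I_cm + md² = 0.2130 + 5.71 × 0.1580² = 0.3555 kg·m².
T = 2π√(0.3555/(5.71 × 9.82 × 0.1580)) = 1.26 s.

1.26 s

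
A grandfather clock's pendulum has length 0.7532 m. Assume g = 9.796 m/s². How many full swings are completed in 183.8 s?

105

T = 2π√(L/g) = 2π√(0.7532/9.796) = 1.7423 s.
Number of complete oscillations = ⌊183.8/1.7423⌋ = ⌊105.50⌋ = 105.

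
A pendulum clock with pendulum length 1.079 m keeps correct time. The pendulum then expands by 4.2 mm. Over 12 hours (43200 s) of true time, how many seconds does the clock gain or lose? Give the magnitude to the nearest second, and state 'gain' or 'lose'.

lose 84 s

T ∝ √L, so T'/T = √(1.08320/1.079) = 1.00194.
In 43200 s of true time the clock registers 43200/1.00194 = 43116.2 s, so it loses 84 s.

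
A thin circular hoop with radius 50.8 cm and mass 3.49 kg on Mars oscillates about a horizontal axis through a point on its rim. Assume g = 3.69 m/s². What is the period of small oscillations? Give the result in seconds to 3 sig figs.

I_cm = mr² = 0.9006 kg·m². The pivot is at distance d = 0.508 m from the centre of mass.
By the parallel-axis theorem, I = I_cm + md² = 0.9006 + 0.9006 = 1.801 kg·m².
T = 2π√(I/(mgd)) = 2π√(1.801/(3.49 × 3.69 × 0.508)) = 3.30 s.

3.30 s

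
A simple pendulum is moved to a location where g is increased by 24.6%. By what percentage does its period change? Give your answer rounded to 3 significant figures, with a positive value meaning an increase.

T ∝ 1/√g, so T'/T = 1/√(1.246) = 0.8959.
Percentage change in T = (0.8959 − 1) × 100% = -10.4%.

-10.4%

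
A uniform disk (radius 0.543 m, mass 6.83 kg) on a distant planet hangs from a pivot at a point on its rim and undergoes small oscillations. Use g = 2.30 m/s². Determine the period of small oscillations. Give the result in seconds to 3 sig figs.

I_cm = ½mr² = 1.007 kg·m². The pivot is at distance d = 0.543 m from the centre of mass.
By the parallel-axis theorem, I = I_cm + md² = 1.007 + 2.014 = 3.021 kg·m².
T = 2π√(I/(mgd)) = 2π√(3.021/(6.83 × 2.30 × 0.543)) = 3.74 s.

3.74 s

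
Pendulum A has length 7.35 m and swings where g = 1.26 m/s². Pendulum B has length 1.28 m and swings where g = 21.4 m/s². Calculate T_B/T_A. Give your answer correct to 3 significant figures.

0.101

T = 2π√(L/g), so T_B/T_A = √((L_B/g_B)/(L_A/g_A)) = √((1.28/21.4)/(7.35/1.26)) = 0.101.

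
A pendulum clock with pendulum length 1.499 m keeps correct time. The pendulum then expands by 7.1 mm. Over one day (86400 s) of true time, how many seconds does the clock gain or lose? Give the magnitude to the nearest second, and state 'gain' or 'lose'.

T ∝ √L, so T'/T = √(1.50610/1.499) = 1.00237.
In 86400 s of true time the clock registers 86400/1.00237 = 86196.1 s, so it loses 204 s.

lose 204 s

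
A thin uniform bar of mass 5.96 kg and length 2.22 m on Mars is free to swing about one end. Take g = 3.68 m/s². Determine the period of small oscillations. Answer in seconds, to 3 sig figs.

3.98 s

For a physical pendulum T = 2π√(I/(mgd)), with d = 1.110 m from pivot to centre of mass.
I_cm = mL²/12 = 5.96 × 2.22²/12 = 2.448 kg·m²; I = I_cm + md² = 2.448 + 5.96 × 1.110² = 9.791 kg·m².
T = 2π√(9.791/(5.96 × 3.68 × 1.110)) = 3.98 s.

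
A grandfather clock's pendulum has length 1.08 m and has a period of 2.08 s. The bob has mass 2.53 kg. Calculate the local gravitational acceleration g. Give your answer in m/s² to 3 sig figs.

9.86 m/s²

From T = 2π√(L/g), g = 4π²L/T² = 4π² × 1.08/2.080² = 9.86 m/s².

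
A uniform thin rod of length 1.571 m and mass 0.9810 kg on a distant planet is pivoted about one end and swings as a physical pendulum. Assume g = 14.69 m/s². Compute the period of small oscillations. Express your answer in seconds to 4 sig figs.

For a physical pendulum T = 2π√(I/(mgd)), with d = 0.78550 m from pivot to centre of mass.
I_cm = mL²/12 = 0.9810 × 1.571²/12 = 0.20176 kg·m²; I = I_cm + md² = 0.20176 + 0.9810 × 0.78550² = 0.80705 kg·m².
T = 2π√(0.80705/(0.9810 × 14.69 × 0.78550)) = 1.678 s.

1.678 s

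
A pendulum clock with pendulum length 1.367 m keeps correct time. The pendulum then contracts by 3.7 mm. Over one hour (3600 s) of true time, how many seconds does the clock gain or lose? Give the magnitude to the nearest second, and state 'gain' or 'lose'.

T ∝ √L, so T'/T = √(1.36330/1.367) = 0.998646.
In 3600 s of true time the clock registers 3600/0.998646 = 3604.9 s, so it gains 5 s.

gain 5 s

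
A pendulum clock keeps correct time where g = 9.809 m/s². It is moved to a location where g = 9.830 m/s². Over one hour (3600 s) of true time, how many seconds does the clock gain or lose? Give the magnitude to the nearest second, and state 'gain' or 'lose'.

gain 4 s

The clock's period scales as T ∝ 1/√g, so T'/T = √(9.809/9.830) = 0.998931.
In 3600 s of true time the clock registers 3600/0.998931 = 3603.9 s, so it gains 4 s.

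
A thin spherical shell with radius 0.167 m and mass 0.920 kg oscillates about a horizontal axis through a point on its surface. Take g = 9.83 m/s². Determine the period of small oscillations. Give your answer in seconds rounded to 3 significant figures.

I_cm = (2/3)mr² = 0.01711 kg·m². The pivot is at distance d = 0.167 m from the centre of mass.
By the parallel-axis theorem, I = I_cm + md² = 0.01711 + 0.02566 = 0.04276 kg·m².
T = 2π√(I/(mgd)) = 2π√(0.04276/(0.920 × 9.83 × 0.167)) = 1.06 s.

1.06 s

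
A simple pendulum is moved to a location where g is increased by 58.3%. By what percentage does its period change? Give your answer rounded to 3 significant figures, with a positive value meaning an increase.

T ∝ 1/√g, so T'/T = 1/√(1.583) = 0.7948.
Percentage change in T = (0.7948 − 1) × 100% = -20.5%.

-20.5%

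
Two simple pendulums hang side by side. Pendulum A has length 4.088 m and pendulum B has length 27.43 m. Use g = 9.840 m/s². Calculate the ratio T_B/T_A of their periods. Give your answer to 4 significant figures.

T ∝ √L, so T_B/T_A = √(L_B/L_A) = √(27.43/4.088) = 2.590.

2.590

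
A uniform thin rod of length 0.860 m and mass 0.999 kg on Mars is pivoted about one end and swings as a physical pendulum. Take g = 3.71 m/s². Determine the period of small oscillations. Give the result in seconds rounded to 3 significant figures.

2.47 s

For a physical pendulum T = 2π√(I/(mgd)), with d = 0.4300 m from pivot to centre of mass.
I_cm = mL²/12 = 0.999 × 0.860²/12 = 0.06157 kg·m²; I = I_cm + md² = 0.06157 + 0.999 × 0.4300² = 0.2463 kg·m².
T = 2π√(0.2463/(0.999 × 3.71 × 0.4300)) = 2.47 s.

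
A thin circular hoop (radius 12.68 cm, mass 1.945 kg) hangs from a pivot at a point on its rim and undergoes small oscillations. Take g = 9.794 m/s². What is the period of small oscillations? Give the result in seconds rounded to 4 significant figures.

1.011 s

I_cm = mr² = 0.031272 kg·m². The pivot is at distance d = 0.1268 m from the centre of mass.
By the parallel-axis theorem, I = I_cm + md² = 0.031272 + 0.031272 = 0.062544 kg·m².
T = 2π√(I/(mgd)) = 2π√(0.062544/(1.945 × 9.794 × 0.1268)) = 1.011 s.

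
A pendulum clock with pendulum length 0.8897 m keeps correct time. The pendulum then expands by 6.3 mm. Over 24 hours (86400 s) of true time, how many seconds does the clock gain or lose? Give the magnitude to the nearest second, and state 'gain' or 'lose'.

lose 304 s

T ∝ √L, so T'/T = √(0.89600/0.8897) = 1.00353.
In 86400 s of true time the clock registers 86400/1.00353 = 86095.7 s, so it loses 304 s.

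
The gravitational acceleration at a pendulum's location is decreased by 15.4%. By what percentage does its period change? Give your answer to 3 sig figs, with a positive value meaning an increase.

T ∝ 1/√g, so T'/T = 1/√(0.8460) = 1.087.
Percentage change in T = (1.087 − 1) × 100% = 8.72%.

8.72%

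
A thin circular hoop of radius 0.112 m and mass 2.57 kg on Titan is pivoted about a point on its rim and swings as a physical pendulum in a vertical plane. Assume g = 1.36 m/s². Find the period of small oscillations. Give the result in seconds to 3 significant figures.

I_cm = mr² = 0.03224 kg·m². The pivot is at distance d = 0.112 m from the centre of mass.
By the parallel-axis theorem, I = I_cm + md² = 0.03224 + 0.03224 = 0.06448 kg·m².
T = 2π√(I/(mgd)) = 2π√(0.06448/(2.57 × 1.36 × 0.112)) = 2.55 s.

2.55 s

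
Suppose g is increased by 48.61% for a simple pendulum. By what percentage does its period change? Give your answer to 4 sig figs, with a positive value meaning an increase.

-17.97%

T ∝ 1/√g, so T'/T = 1/√(1.4861) = 0.82031.
Percentage change in T = (0.82031 − 1) × 100% = -17.97%.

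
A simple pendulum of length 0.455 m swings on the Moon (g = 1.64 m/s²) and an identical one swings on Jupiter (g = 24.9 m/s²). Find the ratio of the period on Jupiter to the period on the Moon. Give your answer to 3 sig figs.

T ∝ 1/√g, so T₂/T₁ = √(g₁/g₂) = √(1.64/24.9) = 0.257.

0.257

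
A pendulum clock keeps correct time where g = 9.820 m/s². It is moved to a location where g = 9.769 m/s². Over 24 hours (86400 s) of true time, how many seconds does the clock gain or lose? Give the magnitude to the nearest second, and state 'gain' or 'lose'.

lose 225 s

The clock's period scales as T ∝ 1/√g, so T'/T = √(9.820/9.769) = 1.00261.
In 86400 s of true time the clock registers 86400/1.00261 = 86175.3 s, so it loses 225 s.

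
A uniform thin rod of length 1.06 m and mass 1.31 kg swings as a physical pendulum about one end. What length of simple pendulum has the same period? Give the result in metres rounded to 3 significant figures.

The equivalent simple-pendulum length is L_eq = I/(md), where I is about the pivot and d = 0.5300 m.
I_cm = (1/12)mL² = 0.1227 kg·m², so I = I_cm + md² = 0.1227 + 0.3680 = 0.4906 kg·m².
L_eq = 0.4906/(1.31 × 0.5300) = 0.707 m.

0.707 m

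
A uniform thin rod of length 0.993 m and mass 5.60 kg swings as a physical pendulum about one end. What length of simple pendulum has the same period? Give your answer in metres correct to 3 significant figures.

The equivalent simple-pendulum length is L_eq = I/(md), where I is about the pivot and d = 0.4965 m.
I_cm = (1/12)mL² = 0.4602 kg·m², so I = I_cm + md² = 0.4602 + 1.380 = 1.841 kg·m².
L_eq = 1.841/(5.60 × 0.4965) = 0.662 m.

0.662 m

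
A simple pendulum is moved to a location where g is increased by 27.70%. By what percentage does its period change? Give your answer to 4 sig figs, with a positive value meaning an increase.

-11.51%

T ∝ 1/√g, so T'/T = 1/√(1.2770) = 0.88492.
Percentage change in T = (0.88492 − 1) × 100% = -11.51%.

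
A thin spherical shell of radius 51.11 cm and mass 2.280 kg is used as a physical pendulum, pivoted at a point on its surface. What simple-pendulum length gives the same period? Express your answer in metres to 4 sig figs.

0.8518 m

The equivalent simple-pendulum length is L_eq = I/(md), where I is about the pivot and d = 0.51110 m.
I_cm = (2/3)mR² = 0.39706 kg·m², so I = I_cm + md² = 0.39706 + 0.59559 = 0.99265 kg·m².
L_eq = 0.99265/(2.280 × 0.51110) = 0.8518 m.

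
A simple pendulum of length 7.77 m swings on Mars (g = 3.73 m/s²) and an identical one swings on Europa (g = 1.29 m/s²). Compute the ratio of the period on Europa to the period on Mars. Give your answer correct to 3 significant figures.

T ∝ 1/√g, so T₂/T₁ = √(g₁/g₂) = √(3.73/1.29) = 1.70.

1.70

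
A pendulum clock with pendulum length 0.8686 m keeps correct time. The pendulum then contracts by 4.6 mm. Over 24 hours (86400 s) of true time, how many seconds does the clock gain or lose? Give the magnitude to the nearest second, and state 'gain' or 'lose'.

gain 230 s

T ∝ √L, so T'/T = √(0.86400/0.8686) = 0.997349.
In 86400 s of true time the clock registers 86400/0.997349 = 86629.7 s, so it gains 230 s.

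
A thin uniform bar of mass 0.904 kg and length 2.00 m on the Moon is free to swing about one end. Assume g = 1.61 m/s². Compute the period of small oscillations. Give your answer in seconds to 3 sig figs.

5.72 s

For a physical pendulum T = 2π√(I/(mgd)), with d = 1.000 m from pivot to centre of mass.
I_cm = mL²/12 = 0.904 × 2.00²/12 = 0.3013 kg·m²; I = I_cm + md² = 0.3013 + 0.904 × 1.000² = 1.205 kg·m².
T = 2π√(1.205/(0.904 × 1.61 × 1.000)) = 5.72 s.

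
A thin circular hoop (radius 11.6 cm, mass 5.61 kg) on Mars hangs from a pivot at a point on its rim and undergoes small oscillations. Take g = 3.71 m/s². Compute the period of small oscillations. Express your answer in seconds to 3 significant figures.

1.57 s

I_cm = mr² = 0.07549 kg·m². The pivot is at distance d = 0.116 m from the centre of mass.
By the parallel-axis theorem, I = I_cm + md² = 0.07549 + 0.07549 = 0.1510 kg·m².
T = 2π√(I/(mgd)) = 2π√(0.1510/(5.61 × 3.71 × 0.116)) = 1.57 s.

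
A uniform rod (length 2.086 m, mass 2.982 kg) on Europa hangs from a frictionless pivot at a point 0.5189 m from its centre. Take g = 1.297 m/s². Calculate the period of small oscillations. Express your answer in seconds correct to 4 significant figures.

6.088 s

For a physical pendulum T = 2π√(I/(mgd)), with d = 0.51890 m from pivot to centre of mass.
I_cm = mL²/12 = 2.982 × 2.086²/12 = 1.0813 kg·m²; I = I_cm + md² = 1.0813 + 2.982 × 0.51890² = 1.8842 kg·m².
T = 2π√(1.8842/(2.982 × 1.297 × 0.51890)) = 6.088 s.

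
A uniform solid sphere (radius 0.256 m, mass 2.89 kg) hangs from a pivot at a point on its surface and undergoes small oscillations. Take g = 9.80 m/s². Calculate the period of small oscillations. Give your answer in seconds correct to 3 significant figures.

1.20 s

I_cm = (2/5)mr² = 0.07576 kg·m². The pivot is at distance d = 0.256 m from the centre of mass.
By the parallel-axis theorem, I = I_cm + md² = 0.07576 + 0.1894 = 0.2652 kg·m².
T = 2π√(I/(mgd)) = 2π√(0.2652/(2.89 × 9.80 × 0.256)) = 1.20 s.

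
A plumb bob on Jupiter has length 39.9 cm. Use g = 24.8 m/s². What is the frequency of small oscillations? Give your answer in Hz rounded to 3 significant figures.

1.25 Hz

T = 2π√(L/g) = 2π√(0.399/24.8) = 0.7970 s, so f = 1/T = 1.25 Hz.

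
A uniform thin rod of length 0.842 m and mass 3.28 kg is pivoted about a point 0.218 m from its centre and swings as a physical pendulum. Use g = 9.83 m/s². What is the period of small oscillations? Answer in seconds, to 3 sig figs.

For a physical pendulum T = 2π√(I/(mgd)), with d = 0.2180 m from pivot to centre of mass.
I_cm = mL²/12 = 3.28 × 0.842²/12 = 0.1938 kg·m²; I = I_cm + md² = 0.1938 + 3.28 × 0.2180² = 0.3497 kg·m².
T = 2π√(0.3497/(3.28 × 9.83 × 0.2180)) = 1.40 s.

1.40 s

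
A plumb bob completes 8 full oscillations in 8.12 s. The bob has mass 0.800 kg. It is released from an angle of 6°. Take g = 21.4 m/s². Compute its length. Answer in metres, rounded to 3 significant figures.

T = 8.12/8 = 1.015 s.
From T = 2π√(L/g), L = gT²/(4π²) = 21.4 × 1.015²/(4π²) = 0.558 m.

0.558 m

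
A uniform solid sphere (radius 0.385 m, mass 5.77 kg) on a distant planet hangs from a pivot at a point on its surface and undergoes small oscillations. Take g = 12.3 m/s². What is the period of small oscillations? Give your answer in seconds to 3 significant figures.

1.32 s

I_cm = (2/5)mr² = 0.3421 kg·m². The pivot is at distance d = 0.385 m from the centre of mass.
By the parallel-axis theorem, I = I_cm + md² = 0.3421 + 0.8553 = 1.197 kg·m².
T = 2π√(I/(mgd)) = 2π√(1.197/(5.77 × 12.3 × 0.385)) = 1.32 s.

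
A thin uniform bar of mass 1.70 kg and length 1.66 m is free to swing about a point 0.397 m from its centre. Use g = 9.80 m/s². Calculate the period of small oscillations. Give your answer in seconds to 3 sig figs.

For a physical pendulum T = 2π√(I/(mgd)), with d = 0.3970 m from pivot to centre of mass.
I_cm = mL²/12 = 1.70 × 1.66²/12 = 0.3904 kg·m²; I = I_cm + md² = 0.3904 + 1.70 × 0.3970² = 0.6583 kg·m².
T = 2π√(0.6583/(1.70 × 9.80 × 0.3970)) = 1.98 s.

1.98 s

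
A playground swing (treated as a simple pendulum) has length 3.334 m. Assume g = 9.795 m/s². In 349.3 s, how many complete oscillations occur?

95

T = 2π√(L/g) = 2π√(3.334/9.795) = 3.6657 s.
Number of complete oscillations = ⌊349.3/3.6657⌋ = ⌊95.288⌋ = 95.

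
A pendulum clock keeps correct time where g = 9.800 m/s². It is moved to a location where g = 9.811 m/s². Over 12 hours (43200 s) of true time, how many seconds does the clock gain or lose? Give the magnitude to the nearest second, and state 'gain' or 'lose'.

The clock's period scales as T ∝ 1/√g, so T'/T = √(9.800/9.811) = 0.999439.
In 43200 s of true time the clock registers 43200/0.999439 = 43224.2 s, so it gains 24 s.

gain 24 s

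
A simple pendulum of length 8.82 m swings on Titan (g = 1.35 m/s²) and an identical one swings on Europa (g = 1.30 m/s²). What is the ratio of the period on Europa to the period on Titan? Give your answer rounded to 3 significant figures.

1.02

T ∝ 1/√g, so T₂/T₁ = √(g₁/g₂) = √(1.35/1.30) = 1.02.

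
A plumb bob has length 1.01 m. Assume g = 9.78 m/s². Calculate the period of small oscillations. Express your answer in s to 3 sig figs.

2.02 s

T = 2π√(L/g) = 2π√(1.01/9.78) = 2π × 0.3214 = 2.02 s.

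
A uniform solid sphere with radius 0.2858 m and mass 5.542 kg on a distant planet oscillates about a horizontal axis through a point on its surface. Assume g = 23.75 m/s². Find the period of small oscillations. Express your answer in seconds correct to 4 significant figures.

0.8155 s

I_cm = (2/5)mr² = 0.18107 kg·m². The pivot is at distance d = 0.2858 m from the centre of mass.
By the parallel-axis theorem, I = I_cm + md² = 0.18107 + 0.45268 = 0.63375 kg·m².
T = 2π√(I/(mgd)) = 2π√(0.63375/(5.542 × 23.75 × 0.2858)) = 0.8155 s.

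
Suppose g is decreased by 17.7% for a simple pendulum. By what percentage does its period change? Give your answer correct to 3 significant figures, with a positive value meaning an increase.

T ∝ 1/√g, so T'/T = 1/√(0.8230) = 1.102.
Percentage change in T = (1.102 − 1) × 100% = 10.2%.

10.2%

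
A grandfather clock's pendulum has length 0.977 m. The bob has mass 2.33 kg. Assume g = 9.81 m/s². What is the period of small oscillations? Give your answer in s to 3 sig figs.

T = 2π√(L/g) = 2π√(0.977/9.81) = 2π × 0.3156 = 1.98 s.

1.98 s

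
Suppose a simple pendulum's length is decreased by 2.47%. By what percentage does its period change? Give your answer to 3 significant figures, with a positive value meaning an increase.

T ∝ √L, so T'/T = √(0.9753) = 0.9876.
Percentage change in T = (0.9876 − 1) × 100% = -1.24%.

-1.24%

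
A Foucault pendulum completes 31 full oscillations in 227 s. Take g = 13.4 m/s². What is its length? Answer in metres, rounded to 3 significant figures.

T = 227/31 = 7.323 s.
From T = 2π√(L/g), L = gT²/(4π²) = 13.4 × 7.323²/(4π²) = 18.2 m.

18.2 m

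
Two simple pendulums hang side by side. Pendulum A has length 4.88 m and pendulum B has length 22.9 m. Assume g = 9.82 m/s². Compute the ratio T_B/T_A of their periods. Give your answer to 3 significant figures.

T ∝ √L, so T_B/T_A = √(L_B/L_A) = √(22.9/4.88) = 2.17.

2.17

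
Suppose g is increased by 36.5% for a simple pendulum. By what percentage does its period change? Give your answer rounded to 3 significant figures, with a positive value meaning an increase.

T ∝ 1/√g, so T'/T = 1/√(1.365) = 0.8559.
Percentage change in T = (0.8559 − 1) × 100% = -14.4%.

-14.4%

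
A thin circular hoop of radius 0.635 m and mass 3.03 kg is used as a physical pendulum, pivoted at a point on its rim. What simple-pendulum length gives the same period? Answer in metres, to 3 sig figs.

The equivalent simple-pendulum length is L_eq = I/(md), where I is about the pivot and d = 0.6350 m.
I_cm = mR² = 1.222 kg·m², so I = I_cm + md² = 1.222 + 1.222 = 2.444 kg·m².
L_eq = 2.444/(3.03 × 0.6350) = 1.27 m.

1.27 m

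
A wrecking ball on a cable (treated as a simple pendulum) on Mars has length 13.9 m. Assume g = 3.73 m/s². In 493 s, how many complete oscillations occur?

40

T = 2π√(L/g) = 2π√(13.9/3.73) = 12.13 s.
Number of complete oscillations = ⌊493/12.13⌋ = ⌊40.65⌋ = 40.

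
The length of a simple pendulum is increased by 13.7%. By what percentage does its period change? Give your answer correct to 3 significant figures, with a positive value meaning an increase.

T ∝ √L, so T'/T = √(1.137) = 1.066.
Percentage change in T = (1.066 − 1) × 100% = 6.63%.

6.63%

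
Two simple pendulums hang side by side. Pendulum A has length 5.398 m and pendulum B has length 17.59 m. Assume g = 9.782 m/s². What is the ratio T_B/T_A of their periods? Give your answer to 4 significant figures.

1.805

T ∝ √L, so T_B/T_A = √(L_B/L_A) = √(17.59/5.398) = 1.805.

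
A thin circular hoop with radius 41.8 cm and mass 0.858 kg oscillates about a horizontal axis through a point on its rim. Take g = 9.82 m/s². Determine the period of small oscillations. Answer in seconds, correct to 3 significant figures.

I_cm = mr² = 0.1499 kg·m². The pivot is at distance d = 0.418 m from the centre of mass.
By the parallel-axis theorem, I = I_cm + md² = 0.1499 + 0.1499 = 0.2998 kg·m².
T = 2π√(I/(mgd)) = 2π√(0.2998/(0.858 × 9.82 × 0.418)) = 1.83 s.

1.83 s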